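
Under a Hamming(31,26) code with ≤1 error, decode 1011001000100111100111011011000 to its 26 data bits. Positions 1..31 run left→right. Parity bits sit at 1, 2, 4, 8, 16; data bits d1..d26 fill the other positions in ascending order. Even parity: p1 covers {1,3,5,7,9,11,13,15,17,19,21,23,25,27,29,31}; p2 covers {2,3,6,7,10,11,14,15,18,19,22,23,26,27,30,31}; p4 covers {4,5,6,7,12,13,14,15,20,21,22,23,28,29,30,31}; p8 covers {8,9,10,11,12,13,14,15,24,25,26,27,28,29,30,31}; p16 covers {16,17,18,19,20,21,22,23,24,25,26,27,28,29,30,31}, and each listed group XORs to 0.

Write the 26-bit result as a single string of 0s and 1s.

10010010011100111011001000

s1 (pos 1,3,5,7,9,11,13,15,17,19,21,23,25,27,29,31): 1⊕1⊕0⊕1⊕0⊕1⊕0⊕1⊕1⊕0⊕1⊕0⊕1⊕1⊕0⊕0 = 1
s2 (pos 2,3,6,7,10,11,14,15,18,19,22,23,26,27,30,31): 0⊕1⊕0⊕1⊕0⊕1⊕1⊕1⊕0⊕0⊕1⊕0⊕0⊕1⊕0⊕0 = 1
s4 (pos 4,5,6,7,12,13,14,15,20,21,22,23,28,29,30,31): 1⊕0⊕0⊕1⊕0⊕0⊕1⊕1⊕1⊕1⊕1⊕0⊕1⊕0⊕0⊕0 = 0
s8 (pos 8,9,10,11,12,13,14,15,24,25,26,27,28,29,30,31): 0⊕0⊕0⊕1⊕0⊕0⊕1⊕1⊕1⊕1⊕0⊕1⊕1⊕0⊕0⊕0 = 1
s16 (pos 16,17,18,19,20,21,22,23,24,25,26,27,28,29,30,31): 1⊕1⊕0⊕0⊕1⊕1⊕1⊕0⊕1⊕1⊕0⊕1⊕1⊕0⊕0⊕0 = 1
Syndrome s16…s1 = 11011 → error at position 27.
Flip position 27: 1011001000100111100111011011000 → 1011001000100111100111011001000
Read data bits from positions 3,5,6,7,9,10,11,12,13,14,15,17,18,19,20,21,22,23,24,25,26,27,28,29,30,31: 10010010011100111011001000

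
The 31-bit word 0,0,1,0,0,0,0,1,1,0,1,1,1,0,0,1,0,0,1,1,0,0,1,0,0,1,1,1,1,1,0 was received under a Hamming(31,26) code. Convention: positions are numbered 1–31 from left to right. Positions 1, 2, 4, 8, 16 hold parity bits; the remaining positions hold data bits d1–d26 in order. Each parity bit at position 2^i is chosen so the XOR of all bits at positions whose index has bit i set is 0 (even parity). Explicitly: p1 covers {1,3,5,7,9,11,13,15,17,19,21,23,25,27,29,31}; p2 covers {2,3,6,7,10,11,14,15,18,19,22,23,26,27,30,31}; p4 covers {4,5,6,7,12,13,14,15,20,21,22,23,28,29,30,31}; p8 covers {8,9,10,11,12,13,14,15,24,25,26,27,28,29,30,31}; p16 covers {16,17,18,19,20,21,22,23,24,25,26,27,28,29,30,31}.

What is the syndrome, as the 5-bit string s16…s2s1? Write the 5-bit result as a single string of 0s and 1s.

s1 (pos 1,3,5,7,9,11,13,15,17,19,21,23,25,27,29,31): 0⊕1⊕0⊕0⊕1⊕1⊕1⊕0⊕0⊕1⊕0⊕1⊕0⊕1⊕1⊕0 = 0
s2 (pos 2,3,6,7,10,11,14,15,18,19,22,23,26,27,30,31): 0⊕1⊕0⊕0⊕0⊕1⊕0⊕0⊕0⊕1⊕0⊕1⊕1⊕1⊕1⊕0 = 1
s4 (pos 4,5,6,7,12,13,14,15,20,21,22,23,28,29,30,31): 0⊕0⊕0⊕0⊕1⊕1⊕0⊕0⊕1⊕0⊕0⊕1⊕1⊕1⊕1⊕0 = 1
s8 (pos 8,9,10,11,12,13,14,15,24,25,26,27,28,29,30,31): 1⊕1⊕0⊕1⊕1⊕1⊕0⊕0⊕0⊕0⊕1⊕1⊕1⊕1⊕1⊕0 = 0
s16 (pos 16,17,18,19,20,21,22,23,24,25,26,27,28,29,30,31): 1⊕0⊕0⊕1⊕1⊕0⊕0⊕1⊕0⊕0⊕1⊕1⊕1⊕1⊕1⊕0 = 1
Syndrome s16…s1 = 10110 → error at position 22.

10110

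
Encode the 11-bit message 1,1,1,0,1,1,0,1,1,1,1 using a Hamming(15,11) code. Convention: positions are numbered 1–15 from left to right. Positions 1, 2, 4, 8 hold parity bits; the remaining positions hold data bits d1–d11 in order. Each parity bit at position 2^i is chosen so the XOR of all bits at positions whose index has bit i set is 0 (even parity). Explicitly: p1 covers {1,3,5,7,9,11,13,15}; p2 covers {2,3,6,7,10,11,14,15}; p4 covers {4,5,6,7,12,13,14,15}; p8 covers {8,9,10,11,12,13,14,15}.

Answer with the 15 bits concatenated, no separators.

Place data at non-parity positions: p1 p2 1 p4 1 1 0 p8 1 1 0 1 1 1 1
p1 (pos 1,3,5,7,9,11,13,15): XOR of data positions = 1⊕1⊕0⊕1⊕0⊕1⊕1 = 1
p2 (pos 2,3,6,7,10,11,14,15): XOR of data positions = 1⊕1⊕0⊕1⊕0⊕1⊕1 = 1
p4 (pos 4,5,6,7,12,13,14,15): XOR of data positions = 1⊕1⊕0⊕1⊕1⊕1⊕1 = 0
p8 (pos 8,9,10,11,12,13,14,15): XOR of data positions = 1⊕1⊕0⊕1⊕1⊕1⊕1 = 0
Codeword: 111011001101111

111011001101111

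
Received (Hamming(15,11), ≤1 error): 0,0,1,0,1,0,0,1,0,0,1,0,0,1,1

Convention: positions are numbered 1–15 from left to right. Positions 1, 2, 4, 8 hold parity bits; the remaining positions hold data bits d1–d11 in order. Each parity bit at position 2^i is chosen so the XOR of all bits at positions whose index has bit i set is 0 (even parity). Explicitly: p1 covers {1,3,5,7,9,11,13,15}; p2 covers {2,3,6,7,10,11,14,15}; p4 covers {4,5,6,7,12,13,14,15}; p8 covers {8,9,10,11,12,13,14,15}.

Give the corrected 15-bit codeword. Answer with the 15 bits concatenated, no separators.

001110010010011

s1 (pos 1,3,5,7,9,11,13,15): 0⊕1⊕1⊕0⊕0⊕1⊕0⊕1 = 0
s2 (pos 2,3,6,7,10,11,14,15): 0⊕1⊕0⊕0⊕0⊕1⊕1⊕1 = 0
s4 (pos 4,5,6,7,12,13,14,15): 0⊕1⊕0⊕0⊕0⊕0⊕1⊕1 = 1
s8 (pos 8,9,10,11,12,13,14,15): 1⊕0⊕0⊕1⊕0⊕0⊕1⊕1 = 0
Syndrome s8…s1 = 0100 → error at position 4.
Flip position 4: 001010010010011 → 001110010010011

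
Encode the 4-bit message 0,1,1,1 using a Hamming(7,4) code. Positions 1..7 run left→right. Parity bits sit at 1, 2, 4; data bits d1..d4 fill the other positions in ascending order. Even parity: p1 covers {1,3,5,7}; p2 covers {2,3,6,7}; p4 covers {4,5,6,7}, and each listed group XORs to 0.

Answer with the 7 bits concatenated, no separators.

Place data at non-parity positions: p1 p2 0 p4 1 1 1
p1 (pos 1,3,5,7): XOR of data positions = 0⊕1⊕1 = 0
p2 (pos 2,3,6,7): XOR of data positions = 0⊕1⊕1 = 0
p4 (pos 4,5,6,7): XOR of data positions = 1⊕1⊕1 = 1
Codeword: 0001111

0001111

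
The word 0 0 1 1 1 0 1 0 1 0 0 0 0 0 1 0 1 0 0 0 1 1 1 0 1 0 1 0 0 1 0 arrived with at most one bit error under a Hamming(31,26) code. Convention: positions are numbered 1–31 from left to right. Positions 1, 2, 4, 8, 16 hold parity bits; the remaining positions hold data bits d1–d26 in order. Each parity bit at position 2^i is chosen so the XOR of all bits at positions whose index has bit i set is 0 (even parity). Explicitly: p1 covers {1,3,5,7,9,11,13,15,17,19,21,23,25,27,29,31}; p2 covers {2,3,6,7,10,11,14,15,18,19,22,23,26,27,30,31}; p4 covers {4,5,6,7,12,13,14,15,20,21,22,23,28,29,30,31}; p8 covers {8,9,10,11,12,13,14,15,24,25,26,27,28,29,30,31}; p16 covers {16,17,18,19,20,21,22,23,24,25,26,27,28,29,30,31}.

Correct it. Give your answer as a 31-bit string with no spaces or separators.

s1 (pos 1,3,5,7,9,11,13,15,17,19,21,23,25,27,29,31): 0⊕1⊕1⊕1⊕1⊕0⊕0⊕1⊕1⊕0⊕1⊕1⊕1⊕1⊕0⊕0 = 0
s2 (pos 2,3,6,7,10,11,14,15,18,19,22,23,26,27,30,31): 0⊕1⊕0⊕1⊕0⊕0⊕0⊕1⊕0⊕0⊕1⊕1⊕0⊕1⊕1⊕0 = 1
s4 (pos 4,5,6,7,12,13,14,15,20,21,22,23,28,29,30,31): 1⊕1⊕0⊕1⊕0⊕0⊕0⊕1⊕0⊕1⊕1⊕1⊕0⊕0⊕1⊕0 = 0
s8 (pos 8,9,10,11,12,13,14,15,24,25,26,27,28,29,30,31): 0⊕1⊕0⊕0⊕0⊕0⊕0⊕1⊕0⊕1⊕0⊕1⊕0⊕0⊕1⊕0 = 1
s16 (pos 16,17,18,19,20,21,22,23,24,25,26,27,28,29,30,31): 0⊕1⊕0⊕0⊕0⊕1⊕1⊕1⊕0⊕1⊕0⊕1⊕0⊕0⊕1⊕0 = 1
Syndrome s16…s1 = 11010 → error at position 26.
Flip position 26: 0011101010000010100011101010010 → 0011101010000010100011101110010

0011101010000010100011101110010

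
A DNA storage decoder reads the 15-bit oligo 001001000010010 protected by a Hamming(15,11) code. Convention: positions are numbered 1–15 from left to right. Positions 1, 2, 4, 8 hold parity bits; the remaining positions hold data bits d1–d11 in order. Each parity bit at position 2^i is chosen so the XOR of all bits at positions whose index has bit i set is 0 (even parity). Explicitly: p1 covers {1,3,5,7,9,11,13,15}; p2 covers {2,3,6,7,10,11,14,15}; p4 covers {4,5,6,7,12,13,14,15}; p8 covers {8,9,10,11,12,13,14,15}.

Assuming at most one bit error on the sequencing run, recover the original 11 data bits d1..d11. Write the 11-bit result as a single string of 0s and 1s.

10100010010

s1 (pos 1,3,5,7,9,11,13,15): 0⊕1⊕0⊕0⊕0⊕1⊕0⊕0 = 0
s2 (pos 2,3,6,7,10,11,14,15): 0⊕1⊕1⊕0⊕0⊕1⊕1⊕0 = 0
s4 (pos 4,5,6,7,12,13,14,15): 0⊕0⊕1⊕0⊕0⊕0⊕1⊕0 = 0
s8 (pos 8,9,10,11,12,13,14,15): 0⊕0⊕0⊕1⊕0⊕0⊕1⊕0 = 0
Syndrome s8…s1 = 0000 → no error.
Read data bits from positions 3,5,6,7,9,10,11,12,13,14,15: 10100010010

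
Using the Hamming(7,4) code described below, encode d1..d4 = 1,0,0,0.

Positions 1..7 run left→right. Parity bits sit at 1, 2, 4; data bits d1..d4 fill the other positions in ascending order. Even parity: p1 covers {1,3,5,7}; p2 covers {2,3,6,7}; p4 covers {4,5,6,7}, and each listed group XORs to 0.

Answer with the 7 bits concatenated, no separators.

1110000

Place data at non-parity positions: p1 p2 1 p4 0 0 0
p1 (pos 1,3,5,7): XOR of data positions = 1⊕0⊕0 = 1
p2 (pos 2,3,6,7): XOR of data positions = 1⊕0⊕0 = 1
p4 (pos 4,5,6,7): XOR of data positions = 0⊕0⊕0 = 0
Codeword: 1110000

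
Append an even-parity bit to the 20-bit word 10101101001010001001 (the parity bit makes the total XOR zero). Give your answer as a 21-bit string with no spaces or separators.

101011010010100010011

XOR of the 20 data bits: 1⊕0⊕1⊕0⊕1⊕1⊕0⊕1⊕0⊕0⊕1⊕0⊕1⊕0⊕0⊕0⊕1⊕0⊕0⊕1 = 1
Parity bit = 1 (so all 21 bits XOR to 0).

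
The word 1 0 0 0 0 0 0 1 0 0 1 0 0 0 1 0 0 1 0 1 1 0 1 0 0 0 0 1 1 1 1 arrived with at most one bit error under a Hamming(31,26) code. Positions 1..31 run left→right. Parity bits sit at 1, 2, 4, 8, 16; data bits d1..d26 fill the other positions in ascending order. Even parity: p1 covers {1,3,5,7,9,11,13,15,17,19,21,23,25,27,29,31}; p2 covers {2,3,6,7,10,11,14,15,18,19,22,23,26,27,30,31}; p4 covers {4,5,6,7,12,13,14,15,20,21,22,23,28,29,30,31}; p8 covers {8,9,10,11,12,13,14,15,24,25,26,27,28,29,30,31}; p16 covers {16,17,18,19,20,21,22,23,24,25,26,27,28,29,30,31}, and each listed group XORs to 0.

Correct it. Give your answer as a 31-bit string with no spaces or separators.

s1 (pos 1,3,5,7,9,11,13,15,17,19,21,23,25,27,29,31): 1⊕0⊕0⊕0⊕0⊕1⊕0⊕1⊕0⊕0⊕1⊕1⊕0⊕0⊕1⊕1 = 1
s2 (pos 2,3,6,7,10,11,14,15,18,19,22,23,26,27,30,31): 0⊕0⊕0⊕0⊕0⊕1⊕0⊕1⊕1⊕0⊕0⊕1⊕0⊕0⊕1⊕1 = 0
s4 (pos 4,5,6,7,12,13,14,15,20,21,22,23,28,29,30,31): 0⊕0⊕0⊕0⊕0⊕0⊕0⊕1⊕1⊕1⊕0⊕1⊕1⊕1⊕1⊕1 = 0
s8 (pos 8,9,10,11,12,13,14,15,24,25,26,27,28,29,30,31): 1⊕0⊕0⊕1⊕0⊕0⊕0⊕1⊕0⊕0⊕0⊕0⊕1⊕1⊕1⊕1 = 1
s16 (pos 16,17,18,19,20,21,22,23,24,25,26,27,28,29,30,31): 0⊕0⊕1⊕0⊕1⊕1⊕0⊕1⊕0⊕0⊕0⊕0⊕1⊕1⊕1⊕1 = 0
Syndrome s16…s1 = 01001 → error at position 9.
Flip position 9: 1000000100100010010110100001111 → 1000000110100010010110100001111

1000000110100010010110100001111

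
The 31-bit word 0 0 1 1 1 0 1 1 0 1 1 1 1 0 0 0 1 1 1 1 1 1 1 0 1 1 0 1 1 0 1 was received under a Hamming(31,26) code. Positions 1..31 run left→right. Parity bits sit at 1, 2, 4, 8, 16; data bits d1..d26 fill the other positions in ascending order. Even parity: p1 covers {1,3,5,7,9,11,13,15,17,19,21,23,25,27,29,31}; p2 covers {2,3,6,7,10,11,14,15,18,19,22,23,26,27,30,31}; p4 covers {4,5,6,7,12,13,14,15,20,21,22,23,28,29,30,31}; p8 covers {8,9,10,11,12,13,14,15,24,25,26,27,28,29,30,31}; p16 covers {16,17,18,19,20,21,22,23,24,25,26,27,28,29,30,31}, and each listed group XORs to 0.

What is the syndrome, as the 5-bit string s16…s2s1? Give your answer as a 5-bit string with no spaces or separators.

00000

s1 (pos 1,3,5,7,9,11,13,15,17,19,21,23,25,27,29,31): 0⊕1⊕1⊕1⊕0⊕1⊕1⊕0⊕1⊕1⊕1⊕1⊕1⊕0⊕1⊕1 = 0
s2 (pos 2,3,6,7,10,11,14,15,18,19,22,23,26,27,30,31): 0⊕1⊕0⊕1⊕1⊕1⊕0⊕0⊕1⊕1⊕1⊕1⊕1⊕0⊕0⊕1 = 0
s4 (pos 4,5,6,7,12,13,14,15,20,21,22,23,28,29,30,31): 1⊕1⊕0⊕1⊕1⊕1⊕0⊕0⊕1⊕1⊕1⊕1⊕1⊕1⊕0⊕1 = 0
s8 (pos 8,9,10,11,12,13,14,15,24,25,26,27,28,29,30,31): 1⊕0⊕1⊕1⊕1⊕1⊕0⊕0⊕0⊕1⊕1⊕0⊕1⊕1⊕0⊕1 = 0
s16 (pos 16,17,18,19,20,21,22,23,24,25,26,27,28,29,30,31): 0⊕1⊕1⊕1⊕1⊕1⊕1⊕1⊕0⊕1⊕1⊕0⊕1⊕1⊕0⊕1 = 0
Syndrome s16…s1 = 00000 → no error.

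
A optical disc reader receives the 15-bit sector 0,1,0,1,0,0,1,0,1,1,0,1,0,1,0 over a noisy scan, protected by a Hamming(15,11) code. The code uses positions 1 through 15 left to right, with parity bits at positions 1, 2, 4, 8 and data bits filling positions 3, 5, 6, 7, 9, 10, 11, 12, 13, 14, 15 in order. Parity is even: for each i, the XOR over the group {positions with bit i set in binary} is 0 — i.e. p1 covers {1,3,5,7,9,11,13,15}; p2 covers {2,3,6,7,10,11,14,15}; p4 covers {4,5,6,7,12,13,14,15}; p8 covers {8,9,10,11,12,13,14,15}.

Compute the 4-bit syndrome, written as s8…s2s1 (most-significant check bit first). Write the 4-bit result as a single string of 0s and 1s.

s1 (pos 1,3,5,7,9,11,13,15): 0⊕0⊕0⊕1⊕1⊕0⊕0⊕0 = 0
s2 (pos 2,3,6,7,10,11,14,15): 1⊕0⊕0⊕1⊕1⊕0⊕1⊕0 = 0
s4 (pos 4,5,6,7,12,13,14,15): 1⊕0⊕0⊕1⊕1⊕0⊕1⊕0 = 0
s8 (pos 8,9,10,11,12,13,14,15): 0⊕1⊕1⊕0⊕1⊕0⊕1⊕0 = 0
Syndrome s8…s1 = 0000 → no error.

0000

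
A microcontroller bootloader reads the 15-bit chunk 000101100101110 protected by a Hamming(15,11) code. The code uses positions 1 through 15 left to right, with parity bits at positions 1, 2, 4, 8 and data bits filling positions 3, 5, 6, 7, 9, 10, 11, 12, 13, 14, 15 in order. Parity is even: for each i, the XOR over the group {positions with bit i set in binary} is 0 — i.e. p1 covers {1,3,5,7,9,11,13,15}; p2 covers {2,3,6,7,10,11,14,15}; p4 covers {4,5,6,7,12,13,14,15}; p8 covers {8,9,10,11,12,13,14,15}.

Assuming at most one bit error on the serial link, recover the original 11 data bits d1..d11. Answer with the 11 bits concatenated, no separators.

s1 (pos 1,3,5,7,9,11,13,15): 0⊕0⊕0⊕1⊕0⊕0⊕1⊕0 = 0
s2 (pos 2,3,6,7,10,11,14,15): 0⊕0⊕1⊕1⊕1⊕0⊕1⊕0 = 0
s4 (pos 4,5,6,7,12,13,14,15): 1⊕0⊕1⊕1⊕1⊕1⊕1⊕0 = 0
s8 (pos 8,9,10,11,12,13,14,15): 0⊕0⊕1⊕0⊕1⊕1⊕1⊕0 = 0
Syndrome s8…s1 = 0000 → no error.
Read data bits from positions 3,5,6,7,9,10,11,12,13,14,15: 00110101110

00110101110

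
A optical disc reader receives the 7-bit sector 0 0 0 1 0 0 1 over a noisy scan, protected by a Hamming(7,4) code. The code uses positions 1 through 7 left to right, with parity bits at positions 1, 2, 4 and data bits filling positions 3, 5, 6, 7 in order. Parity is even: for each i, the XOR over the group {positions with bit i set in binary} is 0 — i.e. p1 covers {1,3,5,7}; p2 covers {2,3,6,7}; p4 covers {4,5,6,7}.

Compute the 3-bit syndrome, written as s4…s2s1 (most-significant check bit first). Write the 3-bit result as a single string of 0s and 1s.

s1 (pos 1,3,5,7): 0⊕0⊕0⊕1 = 1
s2 (pos 2,3,6,7): 0⊕0⊕0⊕1 = 1
s4 (pos 4,5,6,7): 1⊕0⊕0⊕1 = 0
Syndrome s4…s1 = 011 → error at position 3.

011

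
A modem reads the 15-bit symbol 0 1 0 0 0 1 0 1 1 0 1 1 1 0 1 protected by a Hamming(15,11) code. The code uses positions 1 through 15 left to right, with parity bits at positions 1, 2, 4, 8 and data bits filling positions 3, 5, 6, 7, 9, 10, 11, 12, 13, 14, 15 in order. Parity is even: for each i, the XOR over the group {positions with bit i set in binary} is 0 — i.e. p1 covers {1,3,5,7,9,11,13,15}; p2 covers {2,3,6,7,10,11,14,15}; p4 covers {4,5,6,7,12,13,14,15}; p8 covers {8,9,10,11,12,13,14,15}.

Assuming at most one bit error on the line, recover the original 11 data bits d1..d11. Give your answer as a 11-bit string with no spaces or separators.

s1 (pos 1,3,5,7,9,11,13,15): 0⊕0⊕0⊕0⊕1⊕1⊕1⊕1 = 0
s2 (pos 2,3,6,7,10,11,14,15): 1⊕0⊕1⊕0⊕0⊕1⊕0⊕1 = 0
s4 (pos 4,5,6,7,12,13,14,15): 0⊕0⊕1⊕0⊕1⊕1⊕0⊕1 = 0
s8 (pos 8,9,10,11,12,13,14,15): 1⊕1⊕0⊕1⊕1⊕1⊕0⊕1 = 0
Syndrome s8…s1 = 0000 → no error.
Read data bits from positions 3,5,6,7,9,10,11,12,13,14,15: 00101011101

00101011101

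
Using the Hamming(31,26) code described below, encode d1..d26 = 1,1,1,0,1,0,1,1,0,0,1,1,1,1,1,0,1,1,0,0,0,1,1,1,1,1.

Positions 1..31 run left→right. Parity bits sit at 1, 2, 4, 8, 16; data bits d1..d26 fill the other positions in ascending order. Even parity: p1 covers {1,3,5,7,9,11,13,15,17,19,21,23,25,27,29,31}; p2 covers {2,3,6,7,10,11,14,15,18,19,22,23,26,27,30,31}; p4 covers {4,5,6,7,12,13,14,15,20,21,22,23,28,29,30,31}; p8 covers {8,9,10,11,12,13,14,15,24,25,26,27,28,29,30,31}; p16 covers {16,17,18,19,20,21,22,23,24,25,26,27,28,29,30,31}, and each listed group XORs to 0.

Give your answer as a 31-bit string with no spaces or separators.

1111110110110011111101100011111

Place data at non-parity positions: p1 p2 1 p4 1 1 0 p8 1 0 1 1 0 0 1 p16 1 1 1 1 0 1 1 0 0 0 1 1 1 1 1
p1 (pos 1,3,5,7,9,11,13,15,17,19,21,23,25,27,29,31): XOR of data positions = 1⊕1⊕0⊕1⊕1⊕0⊕1⊕1⊕1⊕0⊕1⊕0⊕1⊕1⊕1 = 1
p2 (pos 2,3,6,7,10,11,14,15,18,19,22,23,26,27,30,31): XOR of data positions = 1⊕1⊕0⊕0⊕1⊕0⊕1⊕1⊕1⊕1⊕1⊕0⊕1⊕1⊕1 = 1
p4 (pos 4,5,6,7,12,13,14,15,20,21,22,23,28,29,30,31): XOR of data positions = 1⊕1⊕0⊕1⊕0⊕0⊕1⊕1⊕0⊕1⊕1⊕1⊕1⊕1⊕1 = 1
p8 (pos 8,9,10,11,12,13,14,15,24,25,26,27,28,29,30,31): XOR of data positions = 1⊕0⊕1⊕1⊕0⊕0⊕1⊕0⊕0⊕0⊕1⊕1⊕1⊕1⊕1 = 1
p16 (pos 16,17,18,19,20,21,22,23,24,25,26,27,28,29,30,31): XOR of data positions = 1⊕1⊕1⊕1⊕0⊕1⊕1⊕0⊕0⊕0⊕1⊕1⊕1⊕1⊕1 = 1
Codeword: 1111110110110011111101100011111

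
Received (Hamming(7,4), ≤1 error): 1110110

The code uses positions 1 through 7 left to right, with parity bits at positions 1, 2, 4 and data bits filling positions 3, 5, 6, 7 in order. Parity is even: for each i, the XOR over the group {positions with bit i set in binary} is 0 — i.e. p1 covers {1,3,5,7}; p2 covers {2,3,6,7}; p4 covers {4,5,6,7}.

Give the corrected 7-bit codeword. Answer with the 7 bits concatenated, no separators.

1100110

s1 (pos 1,3,5,7): 1⊕1⊕1⊕0 = 1
s2 (pos 2,3,6,7): 1⊕1⊕1⊕0 = 1
s4 (pos 4,5,6,7): 0⊕1⊕1⊕0 = 0
Syndrome s4…s1 = 011 → error at position 3.
Flip position 3: 1110110 → 1100110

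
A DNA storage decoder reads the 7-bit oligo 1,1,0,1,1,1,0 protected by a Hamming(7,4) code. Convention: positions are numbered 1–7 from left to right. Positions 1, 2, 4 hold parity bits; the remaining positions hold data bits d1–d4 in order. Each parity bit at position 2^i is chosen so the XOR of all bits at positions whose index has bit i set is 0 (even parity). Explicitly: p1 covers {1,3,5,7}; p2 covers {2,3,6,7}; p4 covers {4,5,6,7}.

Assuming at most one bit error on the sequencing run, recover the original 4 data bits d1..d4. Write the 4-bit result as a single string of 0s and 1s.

s1 (pos 1,3,5,7): 1⊕0⊕1⊕0 = 0
s2 (pos 2,3,6,7): 1⊕0⊕1⊕0 = 0
s4 (pos 4,5,6,7): 1⊕1⊕1⊕0 = 1
Syndrome s4…s1 = 100 → error at position 4.
Flip position 4: 1101110 → 1100110
Read data bits from positions 3,5,6,7: 0110

0110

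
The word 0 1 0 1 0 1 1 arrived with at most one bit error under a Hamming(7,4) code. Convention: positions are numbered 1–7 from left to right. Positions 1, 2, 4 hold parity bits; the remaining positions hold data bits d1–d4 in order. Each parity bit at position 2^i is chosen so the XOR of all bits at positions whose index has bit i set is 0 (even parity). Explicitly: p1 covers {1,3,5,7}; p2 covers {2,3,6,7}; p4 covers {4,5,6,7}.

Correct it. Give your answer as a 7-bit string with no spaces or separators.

s1 (pos 1,3,5,7): 0⊕0⊕0⊕1 = 1
s2 (pos 2,3,6,7): 1⊕0⊕1⊕1 = 1
s4 (pos 4,5,6,7): 1⊕0⊕1⊕1 = 1
Syndrome s4…s1 = 111 → error at position 7.
Flip position 7: 0101011 → 0101010

0101010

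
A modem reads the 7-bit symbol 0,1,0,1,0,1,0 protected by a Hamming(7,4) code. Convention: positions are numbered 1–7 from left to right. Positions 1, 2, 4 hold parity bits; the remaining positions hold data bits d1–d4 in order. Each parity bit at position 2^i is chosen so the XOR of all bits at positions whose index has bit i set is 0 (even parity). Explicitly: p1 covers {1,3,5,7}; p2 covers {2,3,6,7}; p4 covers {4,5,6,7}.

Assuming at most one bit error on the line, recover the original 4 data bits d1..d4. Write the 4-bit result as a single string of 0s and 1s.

0010

s1 (pos 1,3,5,7): 0⊕0⊕0⊕0 = 0
s2 (pos 2,3,6,7): 1⊕0⊕1⊕0 = 0
s4 (pos 4,5,6,7): 1⊕0⊕1⊕0 = 0
Syndrome s4…s1 = 000 → no error.
Read data bits from positions 3,5,6,7: 0010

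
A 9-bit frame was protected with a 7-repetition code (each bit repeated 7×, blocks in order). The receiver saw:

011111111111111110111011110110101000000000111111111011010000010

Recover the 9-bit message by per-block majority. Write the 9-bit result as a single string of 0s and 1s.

111100110

Block 1 (0111111): 6 ones → 1
Block 2 (1111111): 7 ones → 1
Block 3 (1110111): 6 ones → 1
Block 4 (0111101): 5 ones → 1
Block 5 (1010100): 3 ones → 0
Block 6 (0000000): 0 ones → 0
Block 7 (1111111): 7 ones → 1
Block 8 (1101101): 5 ones → 1
Block 9 (0000010): 1 one → 0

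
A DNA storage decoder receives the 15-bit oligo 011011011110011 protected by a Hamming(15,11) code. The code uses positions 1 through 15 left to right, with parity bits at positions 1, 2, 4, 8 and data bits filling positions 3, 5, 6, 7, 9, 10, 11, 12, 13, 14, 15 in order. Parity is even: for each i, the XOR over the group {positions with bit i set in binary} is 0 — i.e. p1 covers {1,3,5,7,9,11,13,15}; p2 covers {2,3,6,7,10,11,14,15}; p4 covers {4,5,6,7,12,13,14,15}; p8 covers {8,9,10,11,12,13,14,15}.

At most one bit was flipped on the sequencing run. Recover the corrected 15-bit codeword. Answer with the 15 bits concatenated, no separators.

s1 (pos 1,3,5,7,9,11,13,15): 0⊕1⊕1⊕0⊕1⊕1⊕0⊕1 = 1
s2 (pos 2,3,6,7,10,11,14,15): 1⊕1⊕1⊕0⊕1⊕1⊕1⊕1 = 1
s4 (pos 4,5,6,7,12,13,14,15): 0⊕1⊕1⊕0⊕0⊕0⊕1⊕1 = 0
s8 (pos 8,9,10,11,12,13,14,15): 1⊕1⊕1⊕1⊕0⊕0⊕1⊕1 = 0
Syndrome s8…s1 = 0011 → error at position 3.
Flip position 3: 011011011110011 → 010011011110011

010011011110011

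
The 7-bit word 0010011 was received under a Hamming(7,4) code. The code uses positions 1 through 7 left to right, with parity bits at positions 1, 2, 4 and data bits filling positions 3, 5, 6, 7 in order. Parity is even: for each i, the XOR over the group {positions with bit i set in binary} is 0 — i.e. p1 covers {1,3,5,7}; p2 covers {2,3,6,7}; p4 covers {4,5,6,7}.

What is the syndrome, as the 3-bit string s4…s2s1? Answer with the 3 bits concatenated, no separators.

010

s1 (pos 1,3,5,7): 0⊕1⊕0⊕1 = 0
s2 (pos 2,3,6,7): 0⊕1⊕1⊕1 = 1
s4 (pos 4,5,6,7): 0⊕0⊕1⊕1 = 0
Syndrome s4…s1 = 010 → error at position 2.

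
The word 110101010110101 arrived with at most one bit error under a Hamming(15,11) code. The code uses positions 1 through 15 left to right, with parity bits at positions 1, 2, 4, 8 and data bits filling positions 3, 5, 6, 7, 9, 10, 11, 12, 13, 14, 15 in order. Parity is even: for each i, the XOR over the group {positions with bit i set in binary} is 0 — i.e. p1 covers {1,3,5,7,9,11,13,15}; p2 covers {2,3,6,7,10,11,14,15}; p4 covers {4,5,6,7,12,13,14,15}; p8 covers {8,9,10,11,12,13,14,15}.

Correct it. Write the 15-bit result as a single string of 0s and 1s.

s1 (pos 1,3,5,7,9,11,13,15): 1⊕0⊕0⊕0⊕0⊕1⊕1⊕1 = 0
s2 (pos 2,3,6,7,10,11,14,15): 1⊕0⊕1⊕0⊕1⊕1⊕0⊕1 = 1
s4 (pos 4,5,6,7,12,13,14,15): 1⊕0⊕1⊕0⊕0⊕1⊕0⊕1 = 0
s8 (pos 8,9,10,11,12,13,14,15): 1⊕0⊕1⊕1⊕0⊕1⊕0⊕1 = 1
Syndrome s8…s1 = 1010 → error at position 10.
Flip position 10: 110101010110101 → 110101010010101

110101010010101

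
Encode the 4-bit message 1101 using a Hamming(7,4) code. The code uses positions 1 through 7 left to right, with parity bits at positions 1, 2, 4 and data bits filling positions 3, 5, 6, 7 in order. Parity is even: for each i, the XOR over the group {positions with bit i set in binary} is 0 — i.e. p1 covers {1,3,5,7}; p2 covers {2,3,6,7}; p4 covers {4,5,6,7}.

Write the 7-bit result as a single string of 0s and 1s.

Place data at non-parity positions: p1 p2 1 p4 1 0 1
p1 (pos 1,3,5,7): XOR of data positions = 1⊕1⊕1 = 1
p2 (pos 2,3,6,7): XOR of data positions = 1⊕0⊕1 = 0
p4 (pos 4,5,6,7): XOR of data positions = 1⊕0⊕1 = 0
Codeword: 1010101

1010101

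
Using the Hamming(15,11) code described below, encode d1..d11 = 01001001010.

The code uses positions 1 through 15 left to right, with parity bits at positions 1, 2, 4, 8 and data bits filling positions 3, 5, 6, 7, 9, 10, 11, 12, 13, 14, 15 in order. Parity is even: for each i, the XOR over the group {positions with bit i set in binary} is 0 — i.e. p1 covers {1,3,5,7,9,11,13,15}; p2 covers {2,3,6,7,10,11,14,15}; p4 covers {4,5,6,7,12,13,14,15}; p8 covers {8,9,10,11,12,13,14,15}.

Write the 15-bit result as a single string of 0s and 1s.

010110011001010

Place data at non-parity positions: p1 p2 0 p4 1 0 0 p8 1 0 0 1 0 1 0
p1 (pos 1,3,5,7,9,11,13,15): XOR of data positions = 0⊕1⊕0⊕1⊕0⊕0⊕0 = 0
p2 (pos 2,3,6,7,10,11,14,15): XOR of data positions = 0⊕0⊕0⊕0⊕0⊕1⊕0 = 1
p4 (pos 4,5,6,7,12,13,14,15): XOR of data positions = 1⊕0⊕0⊕1⊕0⊕1⊕0 = 1
p8 (pos 8,9,10,11,12,13,14,15): XOR of data positions = 1⊕0⊕0⊕1⊕0⊕1⊕0 = 1
Codeword: 010110011001010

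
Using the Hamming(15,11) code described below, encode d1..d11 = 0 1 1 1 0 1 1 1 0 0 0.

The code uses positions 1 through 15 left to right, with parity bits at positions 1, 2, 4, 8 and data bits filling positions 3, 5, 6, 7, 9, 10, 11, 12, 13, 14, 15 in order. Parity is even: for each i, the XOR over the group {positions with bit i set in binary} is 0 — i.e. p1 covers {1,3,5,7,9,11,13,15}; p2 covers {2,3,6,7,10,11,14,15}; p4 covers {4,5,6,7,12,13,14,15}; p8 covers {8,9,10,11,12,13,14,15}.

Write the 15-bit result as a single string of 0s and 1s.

Place data at non-parity positions: p1 p2 0 p4 1 1 1 p8 0 1 1 1 0 0 0
p1 (pos 1,3,5,7,9,11,13,15): XOR of data positions = 0⊕1⊕1⊕0⊕1⊕0⊕0 = 1
p2 (pos 2,3,6,7,10,11,14,15): XOR of data positions = 0⊕1⊕1⊕1⊕1⊕0⊕0 = 0
p4 (pos 4,5,6,7,12,13,14,15): XOR of data positions = 1⊕1⊕1⊕1⊕0⊕0⊕0 = 0
p8 (pos 8,9,10,11,12,13,14,15): XOR of data positions = 0⊕1⊕1⊕1⊕0⊕0⊕0 = 1
Codeword: 100011110111000

100011110111000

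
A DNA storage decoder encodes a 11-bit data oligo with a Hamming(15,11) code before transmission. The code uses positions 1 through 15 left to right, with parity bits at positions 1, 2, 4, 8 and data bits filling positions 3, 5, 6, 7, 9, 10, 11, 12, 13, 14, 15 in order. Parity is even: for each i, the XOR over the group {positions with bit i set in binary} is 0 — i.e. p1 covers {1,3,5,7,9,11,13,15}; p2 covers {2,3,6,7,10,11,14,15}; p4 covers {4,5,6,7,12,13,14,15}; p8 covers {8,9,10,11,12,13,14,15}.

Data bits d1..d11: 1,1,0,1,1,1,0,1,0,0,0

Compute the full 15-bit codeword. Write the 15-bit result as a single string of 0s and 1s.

011110111101000

Place data at non-parity positions: p1 p2 1 p4 1 0 1 p8 1 1 0 1 0 0 0
p1 (pos 1,3,5,7,9,11,13,15): XOR of data positions = 1⊕1⊕1⊕1⊕0⊕0⊕0 = 0
p2 (pos 2,3,6,7,10,11,14,15): XOR of data positions = 1⊕0⊕1⊕1⊕0⊕0⊕0 = 1
p4 (pos 4,5,6,7,12,13,14,15): XOR of data positions = 1⊕0⊕1⊕1⊕0⊕0⊕0 = 1
p8 (pos 8,9,10,11,12,13,14,15): XOR of data positions = 1⊕1⊕0⊕1⊕0⊕0⊕0 = 1
Codeword: 011110111101000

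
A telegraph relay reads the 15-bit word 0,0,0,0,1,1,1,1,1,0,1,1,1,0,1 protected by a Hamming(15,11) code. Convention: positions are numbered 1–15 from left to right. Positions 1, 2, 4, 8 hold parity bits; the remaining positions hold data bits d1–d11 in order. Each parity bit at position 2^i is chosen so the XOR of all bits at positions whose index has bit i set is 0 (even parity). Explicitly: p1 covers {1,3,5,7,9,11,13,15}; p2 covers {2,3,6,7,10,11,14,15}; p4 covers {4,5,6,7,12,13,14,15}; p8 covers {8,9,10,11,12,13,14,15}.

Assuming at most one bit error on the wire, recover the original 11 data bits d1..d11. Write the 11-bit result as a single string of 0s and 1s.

01111011101

s1 (pos 1,3,5,7,9,11,13,15): 0⊕0⊕1⊕1⊕1⊕1⊕1⊕1 = 0
s2 (pos 2,3,6,7,10,11,14,15): 0⊕0⊕1⊕1⊕0⊕1⊕0⊕1 = 0
s4 (pos 4,5,6,7,12,13,14,15): 0⊕1⊕1⊕1⊕1⊕1⊕0⊕1 = 0
s8 (pos 8,9,10,11,12,13,14,15): 1⊕1⊕0⊕1⊕1⊕1⊕0⊕1 = 0
Syndrome s8…s1 = 0000 → no error.
Read data bits from positions 3,5,6,7,9,10,11,12,13,14,15: 01111011101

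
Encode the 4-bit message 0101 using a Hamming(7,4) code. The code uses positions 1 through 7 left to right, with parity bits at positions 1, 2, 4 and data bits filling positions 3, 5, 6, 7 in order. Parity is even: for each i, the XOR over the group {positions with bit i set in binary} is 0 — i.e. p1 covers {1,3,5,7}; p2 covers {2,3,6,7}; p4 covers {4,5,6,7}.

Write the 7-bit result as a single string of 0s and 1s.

0100101

Place data at non-parity positions: p1 p2 0 p4 1 0 1
p1 (pos 1,3,5,7): XOR of data positions = 0⊕1⊕1 = 0
p2 (pos 2,3,6,7): XOR of data positions = 0⊕0⊕1 = 1
p4 (pos 4,5,6,7): XOR of data positions = 1⊕0⊕1 = 0
Codeword: 0100101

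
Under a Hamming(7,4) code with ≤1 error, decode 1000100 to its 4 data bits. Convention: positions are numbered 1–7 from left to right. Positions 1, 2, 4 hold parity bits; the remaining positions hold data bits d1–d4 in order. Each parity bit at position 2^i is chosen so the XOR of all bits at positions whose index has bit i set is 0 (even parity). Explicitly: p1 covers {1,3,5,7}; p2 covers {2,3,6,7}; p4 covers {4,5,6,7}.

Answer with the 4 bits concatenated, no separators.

0100

s1 (pos 1,3,5,7): 1⊕0⊕1⊕0 = 0
s2 (pos 2,3,6,7): 0⊕0⊕0⊕0 = 0
s4 (pos 4,5,6,7): 0⊕1⊕0⊕0 = 1
Syndrome s4…s1 = 100 → error at position 4.
Flip position 4: 1000100 → 1001100
Read data bits from positions 3,5,6,7: 0100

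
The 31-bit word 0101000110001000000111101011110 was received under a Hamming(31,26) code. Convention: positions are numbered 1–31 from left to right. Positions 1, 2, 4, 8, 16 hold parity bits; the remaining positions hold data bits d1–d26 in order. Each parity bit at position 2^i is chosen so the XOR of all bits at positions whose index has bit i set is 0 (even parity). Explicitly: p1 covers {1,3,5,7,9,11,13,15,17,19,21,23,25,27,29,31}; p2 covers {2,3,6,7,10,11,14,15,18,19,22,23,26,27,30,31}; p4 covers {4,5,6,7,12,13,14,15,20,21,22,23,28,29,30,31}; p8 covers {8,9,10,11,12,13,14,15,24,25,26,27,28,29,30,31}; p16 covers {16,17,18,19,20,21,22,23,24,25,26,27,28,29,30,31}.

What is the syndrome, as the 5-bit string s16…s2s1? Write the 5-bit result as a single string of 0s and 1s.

s1 (pos 1,3,5,7,9,11,13,15,17,19,21,23,25,27,29,31): 0⊕0⊕0⊕0⊕1⊕0⊕1⊕0⊕0⊕0⊕1⊕1⊕1⊕1⊕1⊕0 = 1
s2 (pos 2,3,6,7,10,11,14,15,18,19,22,23,26,27,30,31): 1⊕0⊕0⊕0⊕0⊕0⊕0⊕0⊕0⊕0⊕1⊕1⊕0⊕1⊕1⊕0 = 1
s4 (pos 4,5,6,7,12,13,14,15,20,21,22,23,28,29,30,31): 1⊕0⊕0⊕0⊕0⊕1⊕0⊕0⊕1⊕1⊕1⊕1⊕1⊕1⊕1⊕0 = 1
s8 (pos 8,9,10,11,12,13,14,15,24,25,26,27,28,29,30,31): 1⊕1⊕0⊕0⊕0⊕1⊕0⊕0⊕0⊕1⊕0⊕1⊕1⊕1⊕1⊕0 = 0
s16 (pos 16,17,18,19,20,21,22,23,24,25,26,27,28,29,30,31): 0⊕0⊕0⊕0⊕1⊕1⊕1⊕1⊕0⊕1⊕0⊕1⊕1⊕1⊕1⊕0 = 1
Syndrome s16…s1 = 10111 → error at position 23.

10111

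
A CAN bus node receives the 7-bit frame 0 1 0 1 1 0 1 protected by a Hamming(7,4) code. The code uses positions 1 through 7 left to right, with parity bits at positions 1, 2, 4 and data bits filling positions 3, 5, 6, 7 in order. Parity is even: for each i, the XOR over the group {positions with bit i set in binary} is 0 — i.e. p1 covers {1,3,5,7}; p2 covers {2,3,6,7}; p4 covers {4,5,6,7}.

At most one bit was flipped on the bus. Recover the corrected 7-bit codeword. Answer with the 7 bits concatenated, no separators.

0100101

s1 (pos 1,3,5,7): 0⊕0⊕1⊕1 = 0
s2 (pos 2,3,6,7): 1⊕0⊕0⊕1 = 0
s4 (pos 4,5,6,7): 1⊕1⊕0⊕1 = 1
Syndrome s4…s1 = 100 → error at position 4.
Flip position 4: 0101101 → 0100101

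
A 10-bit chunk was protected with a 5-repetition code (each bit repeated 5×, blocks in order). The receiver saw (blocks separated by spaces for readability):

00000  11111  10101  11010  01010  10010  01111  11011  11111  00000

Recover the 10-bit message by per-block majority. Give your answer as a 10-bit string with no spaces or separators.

Block 1 (00000): 0 ones → 0
Block 2 (11111): 5 ones → 1
Block 3 (10101): 3 ones → 1
Block 4 (11010): 3 ones → 1
Block 5 (01010): 2 ones → 0
Block 6 (10010): 2 ones → 0
Block 7 (01111): 4 ones → 1
Block 8 (11011): 4 ones → 1
Block 9 (11111): 5 ones → 1
Block 10 (00000): 0 ones → 0

0111001110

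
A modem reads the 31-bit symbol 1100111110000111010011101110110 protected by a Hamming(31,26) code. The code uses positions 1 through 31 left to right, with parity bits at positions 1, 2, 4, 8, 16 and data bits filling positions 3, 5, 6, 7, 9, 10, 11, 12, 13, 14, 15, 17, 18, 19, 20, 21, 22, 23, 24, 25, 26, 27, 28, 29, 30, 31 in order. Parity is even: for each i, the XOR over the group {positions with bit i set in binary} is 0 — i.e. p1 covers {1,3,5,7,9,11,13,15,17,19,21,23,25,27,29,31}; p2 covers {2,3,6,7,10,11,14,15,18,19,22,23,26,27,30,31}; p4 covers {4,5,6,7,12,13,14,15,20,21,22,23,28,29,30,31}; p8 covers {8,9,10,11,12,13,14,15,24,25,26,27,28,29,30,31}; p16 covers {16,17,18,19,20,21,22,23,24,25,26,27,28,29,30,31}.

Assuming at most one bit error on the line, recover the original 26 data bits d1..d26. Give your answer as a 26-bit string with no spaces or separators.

01111100011010011101110110

s1 (pos 1,3,5,7,9,11,13,15,17,19,21,23,25,27,29,31): 1⊕0⊕1⊕1⊕1⊕0⊕0⊕1⊕0⊕0⊕1⊕1⊕1⊕1⊕1⊕0 = 0
s2 (pos 2,3,6,7,10,11,14,15,18,19,22,23,26,27,30,31): 1⊕0⊕1⊕1⊕0⊕0⊕1⊕1⊕1⊕0⊕1⊕1⊕1⊕1⊕1⊕0 = 1
s4 (pos 4,5,6,7,12,13,14,15,20,21,22,23,28,29,30,31): 0⊕1⊕1⊕1⊕0⊕0⊕1⊕1⊕0⊕1⊕1⊕1⊕0⊕1⊕1⊕0 = 0
s8 (pos 8,9,10,11,12,13,14,15,24,25,26,27,28,29,30,31): 1⊕1⊕0⊕0⊕0⊕0⊕1⊕1⊕0⊕1⊕1⊕1⊕0⊕1⊕1⊕0 = 1
s16 (pos 16,17,18,19,20,21,22,23,24,25,26,27,28,29,30,31): 1⊕0⊕1⊕0⊕0⊕1⊕1⊕1⊕0⊕1⊕1⊕1⊕0⊕1⊕1⊕0 = 0
Syndrome s16…s1 = 01010 → error at position 10.
Flip position 10: 1100111110000111010011101110110 → 1100111111000111010011101110110
Read data bits from positions 3,5,6,7,9,10,11,12,13,14,15,17,18,19,20,21,22,23,24,25,26,27,28,29,30,31: 01111100011010011101110110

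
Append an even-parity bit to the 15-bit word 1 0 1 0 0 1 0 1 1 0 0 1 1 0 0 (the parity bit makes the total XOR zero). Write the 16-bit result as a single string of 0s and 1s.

XOR of the 15 data bits: 1⊕0⊕1⊕0⊕0⊕1⊕0⊕1⊕1⊕0⊕0⊕1⊕1⊕0⊕0 = 1
Parity bit = 1 (so all 16 bits XOR to 0).

1010010110011001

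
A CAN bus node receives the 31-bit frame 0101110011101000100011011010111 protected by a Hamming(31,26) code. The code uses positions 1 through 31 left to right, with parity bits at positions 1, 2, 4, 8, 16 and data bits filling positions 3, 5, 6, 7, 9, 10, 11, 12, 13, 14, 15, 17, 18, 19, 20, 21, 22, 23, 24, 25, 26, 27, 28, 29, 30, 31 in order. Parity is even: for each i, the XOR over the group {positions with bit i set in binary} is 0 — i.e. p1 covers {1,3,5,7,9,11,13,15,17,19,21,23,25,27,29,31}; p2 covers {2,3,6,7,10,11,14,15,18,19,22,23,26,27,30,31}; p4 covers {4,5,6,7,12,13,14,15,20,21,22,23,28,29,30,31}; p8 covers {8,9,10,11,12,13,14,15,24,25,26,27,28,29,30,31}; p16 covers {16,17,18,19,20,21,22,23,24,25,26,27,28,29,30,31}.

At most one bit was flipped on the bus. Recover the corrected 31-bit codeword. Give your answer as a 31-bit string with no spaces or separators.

0101110011101000100111011010111

s1 (pos 1,3,5,7,9,11,13,15,17,19,21,23,25,27,29,31): 0⊕0⊕1⊕0⊕1⊕1⊕1⊕0⊕1⊕0⊕1⊕0⊕1⊕1⊕1⊕1 = 0
s2 (pos 2,3,6,7,10,11,14,15,18,19,22,23,26,27,30,31): 1⊕0⊕1⊕0⊕1⊕1⊕0⊕0⊕0⊕0⊕1⊕0⊕0⊕1⊕1⊕1 = 0
s4 (pos 4,5,6,7,12,13,14,15,20,21,22,23,28,29,30,31): 1⊕1⊕1⊕0⊕0⊕1⊕0⊕0⊕0⊕1⊕1⊕0⊕0⊕1⊕1⊕1 = 1
s8 (pos 8,9,10,11,12,13,14,15,24,25,26,27,28,29,30,31): 0⊕1⊕1⊕1⊕0⊕1⊕0⊕0⊕1⊕1⊕0⊕1⊕0⊕1⊕1⊕1 = 0
s16 (pos 16,17,18,19,20,21,22,23,24,25,26,27,28,29,30,31): 0⊕1⊕0⊕0⊕0⊕1⊕1⊕0⊕1⊕1⊕0⊕1⊕0⊕1⊕1⊕1 = 1
Syndrome s16…s1 = 10100 → error at position 20.
Flip position 20: 0101110011101000100011011010111 → 0101110011101000100111011010111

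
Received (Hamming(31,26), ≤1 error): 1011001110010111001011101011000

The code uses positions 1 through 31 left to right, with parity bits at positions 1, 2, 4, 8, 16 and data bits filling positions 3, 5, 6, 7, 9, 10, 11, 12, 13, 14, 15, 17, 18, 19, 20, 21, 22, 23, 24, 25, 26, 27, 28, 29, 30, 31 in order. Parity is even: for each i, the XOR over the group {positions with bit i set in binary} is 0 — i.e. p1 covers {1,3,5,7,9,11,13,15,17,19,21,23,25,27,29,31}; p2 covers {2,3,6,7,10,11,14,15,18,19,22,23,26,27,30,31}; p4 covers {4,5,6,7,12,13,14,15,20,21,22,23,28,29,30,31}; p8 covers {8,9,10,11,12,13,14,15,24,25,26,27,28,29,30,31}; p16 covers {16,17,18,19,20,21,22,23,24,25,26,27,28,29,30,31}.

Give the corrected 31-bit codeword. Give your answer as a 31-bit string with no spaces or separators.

s1 (pos 1,3,5,7,9,11,13,15,17,19,21,23,25,27,29,31): 1⊕1⊕0⊕1⊕1⊕0⊕0⊕1⊕0⊕1⊕1⊕1⊕1⊕1⊕0⊕0 = 0
s2 (pos 2,3,6,7,10,11,14,15,18,19,22,23,26,27,30,31): 0⊕1⊕0⊕1⊕0⊕0⊕1⊕1⊕0⊕1⊕1⊕1⊕0⊕1⊕0⊕0 = 0
s4 (pos 4,5,6,7,12,13,14,15,20,21,22,23,28,29,30,31): 1⊕0⊕0⊕1⊕1⊕0⊕1⊕1⊕0⊕1⊕1⊕1⊕1⊕0⊕0⊕0 = 1
s8 (pos 8,9,10,11,12,13,14,15,24,25,26,27,28,29,30,31): 1⊕1⊕0⊕0⊕1⊕0⊕1⊕1⊕0⊕1⊕0⊕1⊕1⊕0⊕0⊕0 = 0
s16 (pos 16,17,18,19,20,21,22,23,24,25,26,27,28,29,30,31): 1⊕0⊕0⊕1⊕0⊕1⊕1⊕1⊕0⊕1⊕0⊕1⊕1⊕0⊕0⊕0 = 0
Syndrome s16…s1 = 00100 → error at position 4.
Flip position 4: 1011001110010111001011101011000 → 1010001110010111001011101011000

1010001110010111001011101011000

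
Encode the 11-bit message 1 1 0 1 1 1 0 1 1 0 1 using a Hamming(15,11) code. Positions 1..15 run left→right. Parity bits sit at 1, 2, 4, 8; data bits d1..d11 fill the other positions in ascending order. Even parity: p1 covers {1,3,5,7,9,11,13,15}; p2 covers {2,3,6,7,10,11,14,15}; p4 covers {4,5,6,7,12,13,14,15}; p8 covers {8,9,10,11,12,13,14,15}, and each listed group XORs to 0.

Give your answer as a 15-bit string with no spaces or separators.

001110111101101

Place data at non-parity positions: p1 p2 1 p4 1 0 1 p8 1 1 0 1 1 0 1
p1 (pos 1,3,5,7,9,11,13,15): XOR of data positions = 1⊕1⊕1⊕1⊕0⊕1⊕1 = 0
p2 (pos 2,3,6,7,10,11,14,15): XOR of data positions = 1⊕0⊕1⊕1⊕0⊕0⊕1 = 0
p4 (pos 4,5,6,7,12,13,14,15): XOR of data positions = 1⊕0⊕1⊕1⊕1⊕0⊕1 = 1
p8 (pos 8,9,10,11,12,13,14,15): XOR of data positions = 1⊕1⊕0⊕1⊕1⊕0⊕1 = 1
Codeword: 001110111101101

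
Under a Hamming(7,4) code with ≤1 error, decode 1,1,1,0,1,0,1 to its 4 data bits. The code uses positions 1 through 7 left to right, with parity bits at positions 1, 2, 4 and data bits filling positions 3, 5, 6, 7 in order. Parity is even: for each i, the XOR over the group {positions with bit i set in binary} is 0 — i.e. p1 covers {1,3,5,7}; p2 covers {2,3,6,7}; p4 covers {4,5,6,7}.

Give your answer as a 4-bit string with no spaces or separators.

s1 (pos 1,3,5,7): 1⊕1⊕1⊕1 = 0
s2 (pos 2,3,6,7): 1⊕1⊕0⊕1 = 1
s4 (pos 4,5,6,7): 0⊕1⊕0⊕1 = 0
Syndrome s4…s1 = 010 → error at position 2.
Flip position 2: 1110101 → 1010101
Read data bits from positions 3,5,6,7: 1101

1101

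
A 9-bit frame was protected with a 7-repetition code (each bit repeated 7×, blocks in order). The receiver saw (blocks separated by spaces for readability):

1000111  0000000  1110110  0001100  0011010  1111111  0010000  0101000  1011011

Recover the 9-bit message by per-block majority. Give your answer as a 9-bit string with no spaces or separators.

Block 1 (1000111): 4 ones → 1
Block 2 (0000000): 0 ones → 0
Block 3 (1110110): 5 ones → 1
Block 4 (0001100): 2 ones → 0
Block 5 (0011010): 3 ones → 0
Block 6 (1111111): 7 ones → 1
Block 7 (0010000): 1 one → 0
Block 8 (0101000): 2 ones → 0
Block 9 (1011011): 5 ones → 1

101001001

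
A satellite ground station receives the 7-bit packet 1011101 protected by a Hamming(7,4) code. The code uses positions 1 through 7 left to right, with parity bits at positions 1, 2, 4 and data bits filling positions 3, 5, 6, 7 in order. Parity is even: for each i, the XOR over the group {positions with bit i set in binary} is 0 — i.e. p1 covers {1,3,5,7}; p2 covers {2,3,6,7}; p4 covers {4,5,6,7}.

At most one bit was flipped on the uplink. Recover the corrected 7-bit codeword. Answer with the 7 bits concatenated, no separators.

s1 (pos 1,3,5,7): 1⊕1⊕1⊕1 = 0
s2 (pos 2,3,6,7): 0⊕1⊕0⊕1 = 0
s4 (pos 4,5,6,7): 1⊕1⊕0⊕1 = 1
Syndrome s4…s1 = 100 → error at position 4.
Flip position 4: 1011101 → 1010101

1010101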